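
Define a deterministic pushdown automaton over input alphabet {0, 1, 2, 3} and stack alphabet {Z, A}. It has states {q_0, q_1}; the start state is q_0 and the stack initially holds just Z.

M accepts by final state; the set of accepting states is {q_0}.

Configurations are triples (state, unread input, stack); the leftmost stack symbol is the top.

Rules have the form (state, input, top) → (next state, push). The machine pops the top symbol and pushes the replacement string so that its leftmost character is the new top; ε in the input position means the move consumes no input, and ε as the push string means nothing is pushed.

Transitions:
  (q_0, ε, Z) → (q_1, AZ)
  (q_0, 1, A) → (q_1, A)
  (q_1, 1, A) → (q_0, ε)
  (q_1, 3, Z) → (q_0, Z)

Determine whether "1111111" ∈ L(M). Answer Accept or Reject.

Accept

(q_0, 1111111, Z)
  ε-move, top Z: go to q_1, push AZ → (q_1, 1111111, AZ)
  read 1, top A: go to q_0, push ε → (q_0, 111111, Z)
  ε-move, top Z: go to q_1, push AZ → (q_1, 111111, AZ)
  read 1, top A: go to q_0, push ε → (q_0, 11111, Z)
  ε-move, top Z: go to q_1, push AZ → (q_1, 11111, AZ)
  read 1, top A: go to q_0, push ε → (q_0, 1111, Z)
  ε-move, top Z: go to q_1, push AZ → (q_1, 1111, AZ)
  read 1, top A: go to q_0, push ε → (q_0, 111, Z)
  ε-move, top Z: go to q_1, push AZ → (q_1, 111, AZ)
  read 1, top A: go to q_0, push ε → (q_0, 11, Z)
  ε-move, top Z: go to q_1, push AZ → (q_1, 11, AZ)
  read 1, top A: go to q_0, push ε → (q_0, 1, Z)
  ε-move, top Z: go to q_1, push AZ → (q_1, 1, AZ)
  read 1, top A: go to q_0, push ε → (q_0, ε, Z)
All input consumed; state q_0 ∈ F.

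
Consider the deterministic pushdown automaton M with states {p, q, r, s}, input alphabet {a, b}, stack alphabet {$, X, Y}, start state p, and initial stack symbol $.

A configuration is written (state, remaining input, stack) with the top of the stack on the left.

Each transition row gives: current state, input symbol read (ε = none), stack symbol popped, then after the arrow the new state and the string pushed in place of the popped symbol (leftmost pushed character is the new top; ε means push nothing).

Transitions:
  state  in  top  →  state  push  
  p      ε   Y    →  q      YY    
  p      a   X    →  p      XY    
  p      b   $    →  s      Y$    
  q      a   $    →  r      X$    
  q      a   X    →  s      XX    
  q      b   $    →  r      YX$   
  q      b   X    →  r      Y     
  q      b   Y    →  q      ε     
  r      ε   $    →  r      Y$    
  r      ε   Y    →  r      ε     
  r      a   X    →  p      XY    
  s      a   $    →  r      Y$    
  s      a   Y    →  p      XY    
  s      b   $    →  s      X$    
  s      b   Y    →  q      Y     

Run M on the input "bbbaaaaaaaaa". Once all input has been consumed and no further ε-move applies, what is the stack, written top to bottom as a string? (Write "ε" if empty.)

XYYYYYYYY$

(p, bbbaaaaaaaaa, $)
  read b, top $: go to s, push Y$ → (s, bbaaaaaaaaa, Y$)
  read b, top Y: go to q, push Y → (q, baaaaaaaaa, Y$)
  read b, top Y: go to q, push ε → (q, aaaaaaaaa, $)
  read a, top $: go to r, push X$ → (r, aaaaaaaa, X$)
  read a, top X: go to p, push XY → (p, aaaaaaa, XY$)
  read a, top X: go to p, push XY → (p, aaaaaa, XYY$)
  read a, top X: go to p, push XY → (p, aaaaa, XYYY$)
  read a, top X: go to p, push XY → (p, aaaa, XYYYY$)
  read a, top X: go to p, push XY → (p, aaa, XYYYYY$)
  read a, top X: go to p, push XY → (p, aa, XYYYYYY$)
  read a, top X: go to p, push XY → (p, a, XYYYYYYY$)
  read a, top X: go to p, push XY → (p, ε, XYYYYYYYY$)
All input consumed in state p with stack XYYYYYYYY$.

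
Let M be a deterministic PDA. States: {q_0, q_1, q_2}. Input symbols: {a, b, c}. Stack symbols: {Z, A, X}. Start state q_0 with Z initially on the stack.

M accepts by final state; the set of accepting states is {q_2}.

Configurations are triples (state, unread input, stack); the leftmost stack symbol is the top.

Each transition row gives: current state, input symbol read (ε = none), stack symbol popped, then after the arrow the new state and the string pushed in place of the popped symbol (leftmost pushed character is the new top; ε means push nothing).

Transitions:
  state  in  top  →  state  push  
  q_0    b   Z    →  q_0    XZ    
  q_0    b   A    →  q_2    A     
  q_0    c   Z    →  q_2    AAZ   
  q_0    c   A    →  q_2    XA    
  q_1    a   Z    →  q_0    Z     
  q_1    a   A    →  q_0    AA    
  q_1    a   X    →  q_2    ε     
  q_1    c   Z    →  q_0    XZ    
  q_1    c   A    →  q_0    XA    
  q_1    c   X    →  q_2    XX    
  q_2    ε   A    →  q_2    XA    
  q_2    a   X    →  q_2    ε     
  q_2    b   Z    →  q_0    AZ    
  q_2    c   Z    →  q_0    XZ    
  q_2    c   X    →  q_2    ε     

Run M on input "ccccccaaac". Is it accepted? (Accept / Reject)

Accept

(q_0, ccccccaaac, Z)
  read c, top Z: go to q_2, push AAZ → (q_2, cccccaaac, AAZ)
  ε-move, top A: go to q_2, push XA → (q_2, cccccaaac, XAAZ)
  read c, top X: go to q_2, push ε → (q_2, ccccaaac, AAZ)
  ε-move, top A: go to q_2, push XA → (q_2, ccccaaac, XAAZ)
  read c, top X: go to q_2, push ε → (q_2, cccaaac, AAZ)
  ε-move, top A: go to q_2, push XA → (q_2, cccaaac, XAAZ)
  read c, top X: go to q_2, push ε → (q_2, ccaaac, AAZ)
  ε-move, top A: go to q_2, push XA → (q_2, ccaaac, XAAZ)
  read c, top X: go to q_2, push ε → (q_2, caaac, AAZ)
  ε-move, top A: go to q_2, push XA → (q_2, caaac, XAAZ)
  read c, top X: go to q_2, push ε → (q_2, aaac, AAZ)
  ε-move, top A: go to q_2, push XA → (q_2, aaac, XAAZ)
  read a, top X: go to q_2, push ε → (q_2, aac, AAZ)
  ε-move, top A: go to q_2, push XA → (q_2, aac, XAAZ)
  read a, top X: go to q_2, push ε → (q_2, ac, AAZ)
  ε-move, top A: go to q_2, push XA → (q_2, ac, XAAZ)
  read a, top X: go to q_2, push ε → (q_2, c, AAZ)
  ε-move, top A: go to q_2, push XA → (q_2, c, XAAZ)
  read c, top X: go to q_2, push ε → (q_2, ε, AAZ)
All input consumed; state q_2 ∈ F.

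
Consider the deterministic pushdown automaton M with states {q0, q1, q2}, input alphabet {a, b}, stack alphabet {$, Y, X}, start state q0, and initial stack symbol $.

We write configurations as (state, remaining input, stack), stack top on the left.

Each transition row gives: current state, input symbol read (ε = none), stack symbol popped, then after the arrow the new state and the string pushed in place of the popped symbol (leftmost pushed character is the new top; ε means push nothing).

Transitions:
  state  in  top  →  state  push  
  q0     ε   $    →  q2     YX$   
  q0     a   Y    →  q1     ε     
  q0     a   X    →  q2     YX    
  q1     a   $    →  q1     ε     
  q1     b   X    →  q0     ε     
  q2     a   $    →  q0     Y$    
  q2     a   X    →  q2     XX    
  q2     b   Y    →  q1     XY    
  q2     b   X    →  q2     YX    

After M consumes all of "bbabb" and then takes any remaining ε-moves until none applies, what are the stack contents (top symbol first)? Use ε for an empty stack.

(q0, bbabb, $) ⊢ (q2, bbabb, YX$) ⊢ (q1, babb, XYX$) ⊢ (q0, abb, YX$) ⊢ (q1, bb, X$) ⊢ (q0, b, $) ⊢ (q2, b, YX$) ⊢ (q1, ε, XYX$)
All input consumed in state q1 with stack XYX$.

XYX$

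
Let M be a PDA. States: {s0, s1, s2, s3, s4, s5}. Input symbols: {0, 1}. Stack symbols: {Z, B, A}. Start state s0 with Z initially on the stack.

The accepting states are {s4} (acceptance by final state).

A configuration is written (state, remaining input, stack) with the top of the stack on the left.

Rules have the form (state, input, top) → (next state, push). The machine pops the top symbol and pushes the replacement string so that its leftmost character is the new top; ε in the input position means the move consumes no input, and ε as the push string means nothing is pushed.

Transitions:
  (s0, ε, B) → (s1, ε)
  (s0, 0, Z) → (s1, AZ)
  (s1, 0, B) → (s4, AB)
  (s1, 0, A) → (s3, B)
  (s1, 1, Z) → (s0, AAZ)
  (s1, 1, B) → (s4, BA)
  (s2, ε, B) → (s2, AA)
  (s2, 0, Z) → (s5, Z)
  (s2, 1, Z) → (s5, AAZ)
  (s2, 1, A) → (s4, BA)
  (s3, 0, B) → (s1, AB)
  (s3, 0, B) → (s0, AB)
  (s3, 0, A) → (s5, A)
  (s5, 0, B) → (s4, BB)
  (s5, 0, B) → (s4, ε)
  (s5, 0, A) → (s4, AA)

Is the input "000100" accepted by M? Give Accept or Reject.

Reject

No computation consumes all input and reaches a final state.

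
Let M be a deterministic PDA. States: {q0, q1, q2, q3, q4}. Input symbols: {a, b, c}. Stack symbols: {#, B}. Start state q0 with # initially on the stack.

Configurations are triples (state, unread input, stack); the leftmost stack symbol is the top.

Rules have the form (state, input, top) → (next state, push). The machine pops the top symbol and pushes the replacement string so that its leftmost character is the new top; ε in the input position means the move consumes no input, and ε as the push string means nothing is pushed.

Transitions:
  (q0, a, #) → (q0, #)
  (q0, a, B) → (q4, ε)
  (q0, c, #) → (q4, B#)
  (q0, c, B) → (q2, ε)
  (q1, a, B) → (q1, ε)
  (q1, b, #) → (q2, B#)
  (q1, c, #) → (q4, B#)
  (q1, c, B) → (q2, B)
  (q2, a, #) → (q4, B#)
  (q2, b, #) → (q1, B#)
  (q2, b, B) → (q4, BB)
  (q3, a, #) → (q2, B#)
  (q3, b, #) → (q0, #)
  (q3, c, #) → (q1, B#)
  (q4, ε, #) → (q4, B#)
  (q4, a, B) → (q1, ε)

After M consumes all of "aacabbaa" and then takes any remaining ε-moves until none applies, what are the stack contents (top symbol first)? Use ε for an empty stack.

#

(q0, aacabbaa, #)
  read a, top #: go to q0, push # → (q0, acabbaa, #)
  read a, top #: go to q0, push # → (q0, cabbaa, #)
  read c, top #: go to q4, push B# → (q4, abbaa, B#)
  read a, top B: go to q1, push ε → (q1, bbaa, #)
  read b, top #: go to q2, push B# → (q2, baa, B#)
  read b, top B: go to q4, push BB → (q4, aa, BB#)
  read a, top B: go to q1, push ε → (q1, a, B#)
  read a, top B: go to q1, push ε → (q1, ε, #)
All input consumed in state q1 with stack #.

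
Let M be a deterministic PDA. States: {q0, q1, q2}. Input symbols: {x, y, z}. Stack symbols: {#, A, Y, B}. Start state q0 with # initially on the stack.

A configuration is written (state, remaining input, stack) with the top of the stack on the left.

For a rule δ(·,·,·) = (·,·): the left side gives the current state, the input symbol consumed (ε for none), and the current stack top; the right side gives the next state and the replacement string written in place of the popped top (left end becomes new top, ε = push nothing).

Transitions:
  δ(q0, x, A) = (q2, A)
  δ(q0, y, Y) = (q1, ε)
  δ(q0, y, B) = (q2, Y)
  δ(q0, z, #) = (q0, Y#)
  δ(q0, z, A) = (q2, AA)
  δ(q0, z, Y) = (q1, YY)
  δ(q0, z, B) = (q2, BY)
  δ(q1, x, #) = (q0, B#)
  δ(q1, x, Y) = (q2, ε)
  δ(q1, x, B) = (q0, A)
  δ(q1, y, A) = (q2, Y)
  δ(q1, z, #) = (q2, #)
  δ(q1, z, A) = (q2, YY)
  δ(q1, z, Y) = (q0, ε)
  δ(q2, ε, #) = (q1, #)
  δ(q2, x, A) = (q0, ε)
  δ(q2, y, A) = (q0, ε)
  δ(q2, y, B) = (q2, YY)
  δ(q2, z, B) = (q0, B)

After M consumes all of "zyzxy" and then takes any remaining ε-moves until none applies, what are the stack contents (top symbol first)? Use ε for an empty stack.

(q0, zyzxy, #)
  read z, top #: go to q0, push Y# → (q0, yzxy, Y#)
  read y, top Y: go to q1, push ε → (q1, zxy, #)
  read z, top #: go to q2, push # → (q2, xy, #)
  ε-move, top #: go to q1, push # → (q1, xy, #)
  read x, top #: go to q0, push B# → (q0, y, B#)
  read y, top B: go to q2, push Y → (q2, ε, Y#)
All input consumed in state q2 with stack Y#.

Y#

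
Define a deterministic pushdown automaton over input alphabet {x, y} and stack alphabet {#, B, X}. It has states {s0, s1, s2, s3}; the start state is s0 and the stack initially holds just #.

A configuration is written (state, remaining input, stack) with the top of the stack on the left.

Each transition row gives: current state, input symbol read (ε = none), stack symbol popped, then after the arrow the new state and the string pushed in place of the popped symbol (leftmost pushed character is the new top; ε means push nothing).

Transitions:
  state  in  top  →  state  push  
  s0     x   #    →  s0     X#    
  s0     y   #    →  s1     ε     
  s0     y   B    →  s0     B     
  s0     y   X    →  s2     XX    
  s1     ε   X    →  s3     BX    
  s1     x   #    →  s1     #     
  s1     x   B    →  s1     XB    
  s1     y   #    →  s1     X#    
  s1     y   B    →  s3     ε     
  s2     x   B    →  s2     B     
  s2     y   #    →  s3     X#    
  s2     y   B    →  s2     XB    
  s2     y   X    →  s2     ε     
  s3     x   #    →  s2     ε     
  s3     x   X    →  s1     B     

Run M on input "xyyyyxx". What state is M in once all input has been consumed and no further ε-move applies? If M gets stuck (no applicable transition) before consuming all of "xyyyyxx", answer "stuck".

s3

(s0, xyyyyxx, #)
  read x, top #: go to s0, push X# → (s0, yyyyxx, X#)
  read y, top X: go to s2, push XX → (s2, yyyxx, XX#)
  read y, top X: go to s2, push ε → (s2, yyxx, X#)
  read y, top X: go to s2, push ε → (s2, yxx, #)
  read y, top #: go to s3, push X# → (s3, xx, X#)
  read x, top X: go to s1, push B → (s1, x, B#)
  read x, top B: go to s1, push XB → (s1, ε, XB#)
  ε-move, top X: go to s3, push BX → (s3, ε, BXB#)
All input consumed; M is in state s3.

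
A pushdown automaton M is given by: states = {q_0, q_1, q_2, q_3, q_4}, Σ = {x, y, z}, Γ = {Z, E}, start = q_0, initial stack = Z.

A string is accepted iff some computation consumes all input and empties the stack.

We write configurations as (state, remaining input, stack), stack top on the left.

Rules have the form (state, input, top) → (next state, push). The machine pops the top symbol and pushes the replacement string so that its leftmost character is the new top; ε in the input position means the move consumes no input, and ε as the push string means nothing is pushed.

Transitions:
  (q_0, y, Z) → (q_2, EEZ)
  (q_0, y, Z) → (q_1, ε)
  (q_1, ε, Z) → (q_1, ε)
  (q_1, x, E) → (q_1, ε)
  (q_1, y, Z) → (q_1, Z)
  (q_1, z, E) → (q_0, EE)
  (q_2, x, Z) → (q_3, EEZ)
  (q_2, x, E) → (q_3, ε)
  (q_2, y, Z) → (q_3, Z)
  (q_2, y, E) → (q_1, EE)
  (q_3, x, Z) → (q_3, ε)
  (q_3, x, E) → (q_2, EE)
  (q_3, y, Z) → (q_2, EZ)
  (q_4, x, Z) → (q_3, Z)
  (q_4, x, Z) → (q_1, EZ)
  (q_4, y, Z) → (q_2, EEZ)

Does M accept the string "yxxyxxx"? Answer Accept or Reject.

Accept

One accepting computation: (q_0, yxxyxxx, Z) ⊢ (q_2, xxyxxx, EEZ) ⊢ (q_3, xyxxx, EZ) ⊢ (q_2, yxxx, EEZ) ⊢ (q_1, xxx, EEEZ) ⊢ (q_1, xx, EEZ) ⊢ (q_1, x, EZ) ⊢ (q_1, ε, Z) ⊢ (q_1, ε, ε)
All input consumed and the stack is empty.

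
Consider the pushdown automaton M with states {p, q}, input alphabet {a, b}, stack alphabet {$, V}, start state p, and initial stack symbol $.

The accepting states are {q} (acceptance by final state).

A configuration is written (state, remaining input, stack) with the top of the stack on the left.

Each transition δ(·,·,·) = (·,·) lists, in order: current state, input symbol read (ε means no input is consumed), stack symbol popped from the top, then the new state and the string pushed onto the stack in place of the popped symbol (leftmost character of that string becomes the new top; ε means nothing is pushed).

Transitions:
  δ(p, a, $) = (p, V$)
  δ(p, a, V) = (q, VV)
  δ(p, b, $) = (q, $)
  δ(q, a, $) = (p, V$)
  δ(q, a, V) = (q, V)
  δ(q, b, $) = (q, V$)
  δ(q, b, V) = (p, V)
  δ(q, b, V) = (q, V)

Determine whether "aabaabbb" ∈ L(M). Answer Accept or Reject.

Accept

One accepting computation: (p, aabaabbb, $) ⊢ (p, abaabbb, V$) ⊢ (q, baabbb, VV$) ⊢ (p, aabbb, VV$) ⊢ (q, abbb, VVV$) ⊢ (q, bbb, VVV$) ⊢ (q, bb, VVV$) ⊢ (q, b, VVV$) ⊢ (q, ε, VVV$)
All input consumed and state q ∈ F.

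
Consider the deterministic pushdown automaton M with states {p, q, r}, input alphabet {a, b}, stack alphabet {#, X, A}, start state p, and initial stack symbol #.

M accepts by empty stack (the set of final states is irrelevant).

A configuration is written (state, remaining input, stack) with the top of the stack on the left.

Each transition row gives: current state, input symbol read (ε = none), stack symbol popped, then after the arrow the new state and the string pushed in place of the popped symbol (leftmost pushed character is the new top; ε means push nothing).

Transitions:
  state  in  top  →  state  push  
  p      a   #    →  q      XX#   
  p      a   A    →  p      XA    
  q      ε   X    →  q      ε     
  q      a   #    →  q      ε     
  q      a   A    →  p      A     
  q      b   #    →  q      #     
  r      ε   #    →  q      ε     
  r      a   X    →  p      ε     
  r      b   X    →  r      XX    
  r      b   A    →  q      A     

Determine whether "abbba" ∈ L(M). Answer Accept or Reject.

(p, abbba, #)
  read a, top #: go to q, push XX# → (q, bbba, XX#)
  ε-move, top X: go to q, push ε → (q, bbba, X#)
  ε-move, top X: go to q, push ε → (q, bbba, #)
  read b, top #: go to q, push # → (q, bba, #)
  read b, top #: go to q, push # → (q, ba, #)
  read b, top #: go to q, push # → (q, a, #)
  read a, top #: go to q, push ε → (q, ε, ε)
All input consumed and the stack is empty.

Accept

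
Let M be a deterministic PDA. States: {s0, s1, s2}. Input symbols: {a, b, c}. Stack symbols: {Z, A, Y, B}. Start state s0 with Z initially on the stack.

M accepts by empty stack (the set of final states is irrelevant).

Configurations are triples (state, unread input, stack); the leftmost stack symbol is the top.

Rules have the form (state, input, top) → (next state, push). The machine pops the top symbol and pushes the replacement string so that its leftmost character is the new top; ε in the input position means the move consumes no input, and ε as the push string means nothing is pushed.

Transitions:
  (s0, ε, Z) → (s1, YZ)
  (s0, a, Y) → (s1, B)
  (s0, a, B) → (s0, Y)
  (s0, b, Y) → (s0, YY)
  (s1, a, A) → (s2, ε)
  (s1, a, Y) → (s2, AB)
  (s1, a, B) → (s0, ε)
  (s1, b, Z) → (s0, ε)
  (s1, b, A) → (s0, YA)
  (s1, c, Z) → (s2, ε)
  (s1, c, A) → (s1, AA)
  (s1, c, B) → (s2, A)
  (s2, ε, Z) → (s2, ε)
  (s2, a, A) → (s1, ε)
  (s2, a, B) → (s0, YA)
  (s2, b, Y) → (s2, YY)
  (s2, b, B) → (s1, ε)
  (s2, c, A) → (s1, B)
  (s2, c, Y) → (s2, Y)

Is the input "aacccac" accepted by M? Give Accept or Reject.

Accept

(s0, aacccac, Z) ⊢ (s1, aacccac, YZ) ⊢ (s2, acccac, ABZ) ⊢ (s1, cccac, BZ) ⊢ (s2, ccac, AZ) ⊢ (s1, cac, BZ) ⊢ (s2, ac, AZ) ⊢ (s1, c, Z) ⊢ (s2, ε, ε)
All input consumed and the stack is empty.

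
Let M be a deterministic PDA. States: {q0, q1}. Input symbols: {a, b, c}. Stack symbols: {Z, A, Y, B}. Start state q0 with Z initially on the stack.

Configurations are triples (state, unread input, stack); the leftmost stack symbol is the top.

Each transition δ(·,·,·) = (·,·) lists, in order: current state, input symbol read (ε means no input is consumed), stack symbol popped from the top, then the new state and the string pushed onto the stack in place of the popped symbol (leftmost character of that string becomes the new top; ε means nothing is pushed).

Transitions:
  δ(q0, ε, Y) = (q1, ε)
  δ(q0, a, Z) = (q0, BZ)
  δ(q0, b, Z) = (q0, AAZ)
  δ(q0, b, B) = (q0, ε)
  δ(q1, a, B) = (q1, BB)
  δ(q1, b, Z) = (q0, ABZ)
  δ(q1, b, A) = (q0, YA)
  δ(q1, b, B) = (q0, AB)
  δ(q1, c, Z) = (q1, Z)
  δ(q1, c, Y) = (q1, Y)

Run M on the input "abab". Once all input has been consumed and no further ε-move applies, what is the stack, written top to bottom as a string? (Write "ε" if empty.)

Z

(q0, abab, Z) ⊢ (q0, bab, BZ) ⊢ (q0, ab, Z) ⊢ (q0, b, BZ) ⊢ (q0, ε, Z)
All input consumed in state q0 with stack Z.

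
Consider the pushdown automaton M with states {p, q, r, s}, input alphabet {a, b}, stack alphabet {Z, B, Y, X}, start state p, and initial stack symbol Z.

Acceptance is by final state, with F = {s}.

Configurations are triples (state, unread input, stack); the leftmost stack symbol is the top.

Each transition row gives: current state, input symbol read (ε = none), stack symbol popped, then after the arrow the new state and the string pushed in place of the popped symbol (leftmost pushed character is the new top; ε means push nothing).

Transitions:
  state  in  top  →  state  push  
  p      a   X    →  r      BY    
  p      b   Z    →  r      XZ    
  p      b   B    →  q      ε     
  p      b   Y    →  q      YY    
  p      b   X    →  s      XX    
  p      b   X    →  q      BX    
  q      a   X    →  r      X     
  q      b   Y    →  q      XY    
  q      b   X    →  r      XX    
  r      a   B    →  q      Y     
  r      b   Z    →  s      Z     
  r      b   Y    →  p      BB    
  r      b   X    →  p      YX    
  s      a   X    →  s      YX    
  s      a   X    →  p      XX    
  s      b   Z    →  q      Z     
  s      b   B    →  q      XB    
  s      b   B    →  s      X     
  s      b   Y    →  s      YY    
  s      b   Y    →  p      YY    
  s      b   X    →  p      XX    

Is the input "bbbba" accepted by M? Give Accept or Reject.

Reject

No computation consumes all input and reaches a final state.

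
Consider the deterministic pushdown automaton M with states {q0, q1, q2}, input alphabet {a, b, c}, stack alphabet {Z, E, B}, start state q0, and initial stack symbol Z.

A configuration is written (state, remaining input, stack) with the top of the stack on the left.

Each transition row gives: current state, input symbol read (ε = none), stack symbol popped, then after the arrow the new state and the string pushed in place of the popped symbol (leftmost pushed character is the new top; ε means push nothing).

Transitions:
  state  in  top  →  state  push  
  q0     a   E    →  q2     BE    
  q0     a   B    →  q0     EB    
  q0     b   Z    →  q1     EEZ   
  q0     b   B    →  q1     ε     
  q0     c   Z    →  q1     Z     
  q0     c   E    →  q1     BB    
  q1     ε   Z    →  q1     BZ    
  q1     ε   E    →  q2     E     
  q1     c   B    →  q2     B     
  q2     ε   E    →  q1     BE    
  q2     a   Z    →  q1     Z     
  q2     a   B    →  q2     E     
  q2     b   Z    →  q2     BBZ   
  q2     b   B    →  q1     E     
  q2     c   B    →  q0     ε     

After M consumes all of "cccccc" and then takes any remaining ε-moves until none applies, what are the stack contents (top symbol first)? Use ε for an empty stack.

Z

(q0, cccccc, Z)
  read c, top Z: go to q1, push Z → (q1, ccccc, Z)
  ε-move, top Z: go to q1, push BZ → (q1, ccccc, BZ)
  read c, top B: go to q2, push B → (q2, cccc, BZ)
  read c, top B: go to q0, push ε → (q0, ccc, Z)
  read c, top Z: go to q1, push Z → (q1, cc, Z)
  ε-move, top Z: go to q1, push BZ → (q1, cc, BZ)
  read c, top B: go to q2, push B → (q2, c, BZ)
  read c, top B: go to q0, push ε → (q0, ε, Z)
All input consumed in state q0 with stack Z.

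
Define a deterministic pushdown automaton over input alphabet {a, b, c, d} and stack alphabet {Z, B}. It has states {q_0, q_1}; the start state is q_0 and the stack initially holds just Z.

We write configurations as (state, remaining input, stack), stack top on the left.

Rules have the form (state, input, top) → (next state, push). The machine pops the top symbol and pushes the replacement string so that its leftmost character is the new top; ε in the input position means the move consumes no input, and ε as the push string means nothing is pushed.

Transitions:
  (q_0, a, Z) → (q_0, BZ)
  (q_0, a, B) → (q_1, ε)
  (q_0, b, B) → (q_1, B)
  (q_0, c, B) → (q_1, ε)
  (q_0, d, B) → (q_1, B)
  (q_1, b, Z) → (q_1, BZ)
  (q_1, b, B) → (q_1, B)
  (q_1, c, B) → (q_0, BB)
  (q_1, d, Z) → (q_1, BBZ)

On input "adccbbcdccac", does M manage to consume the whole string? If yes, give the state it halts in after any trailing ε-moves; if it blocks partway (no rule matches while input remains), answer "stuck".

(q_0, adccbbcdccac, Z) ⊢ (q_0, dccbbcdccac, BZ) ⊢ (q_1, ccbbcdccac, BZ) ⊢ (q_0, cbbcdccac, BBZ) ⊢ (q_1, bbcdccac, BZ) ⊢ (q_1, bcdccac, BZ) ⊢ (q_1, cdccac, BZ) ⊢ (q_0, dccac, BBZ) ⊢ (q_1, ccac, BBZ) ⊢ (q_0, cac, BBBZ) ⊢ (q_1, ac, BBZ)
No transition for (q_1, a, top B); M blocks with input ac remaining.

stuck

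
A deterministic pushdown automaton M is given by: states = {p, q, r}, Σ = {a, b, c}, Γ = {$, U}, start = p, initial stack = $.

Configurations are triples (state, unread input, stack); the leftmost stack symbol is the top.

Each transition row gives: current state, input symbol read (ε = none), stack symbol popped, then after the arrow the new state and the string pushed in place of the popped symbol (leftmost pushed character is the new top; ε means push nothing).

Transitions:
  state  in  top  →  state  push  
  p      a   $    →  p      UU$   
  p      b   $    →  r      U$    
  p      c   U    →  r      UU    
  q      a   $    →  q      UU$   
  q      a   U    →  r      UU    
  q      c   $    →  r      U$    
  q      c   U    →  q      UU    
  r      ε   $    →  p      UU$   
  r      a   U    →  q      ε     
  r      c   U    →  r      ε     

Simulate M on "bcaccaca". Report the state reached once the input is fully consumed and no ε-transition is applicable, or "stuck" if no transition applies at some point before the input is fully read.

stuck

(p, bcaccaca, $) ⊢ (r, caccaca, U$) ⊢ (r, accaca, $) ⊢ (p, accaca, UU$)
No transition for (p, a, top U); M blocks with input accaca remaining.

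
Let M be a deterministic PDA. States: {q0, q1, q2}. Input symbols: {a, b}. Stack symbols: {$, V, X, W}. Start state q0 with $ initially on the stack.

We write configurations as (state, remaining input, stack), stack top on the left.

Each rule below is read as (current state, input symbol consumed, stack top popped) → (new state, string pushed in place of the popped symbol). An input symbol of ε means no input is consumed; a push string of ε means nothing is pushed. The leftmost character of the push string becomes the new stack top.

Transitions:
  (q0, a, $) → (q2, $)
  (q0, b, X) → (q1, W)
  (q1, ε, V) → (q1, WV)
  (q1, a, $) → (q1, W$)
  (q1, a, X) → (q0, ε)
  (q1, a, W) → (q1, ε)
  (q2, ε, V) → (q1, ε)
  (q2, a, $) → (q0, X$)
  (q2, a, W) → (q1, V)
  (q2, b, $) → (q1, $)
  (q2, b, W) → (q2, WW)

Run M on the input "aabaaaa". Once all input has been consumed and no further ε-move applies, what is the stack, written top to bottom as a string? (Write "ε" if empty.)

(q0, aabaaaa, $)
  read a, top $: go to q2, push $ → (q2, abaaaa, $)
  read a, top $: go to q0, push X$ → (q0, baaaa, X$)
  read b, top X: go to q1, push W → (q1, aaaa, W$)
  read a, top W: go to q1, push ε → (q1, aaa, $)
  read a, top $: go to q1, push W$ → (q1, aa, W$)
  read a, top W: go to q1, push ε → (q1, a, $)
  read a, top $: go to q1, push W$ → (q1, ε, W$)
All input consumed in state q1 with stack W$.

W$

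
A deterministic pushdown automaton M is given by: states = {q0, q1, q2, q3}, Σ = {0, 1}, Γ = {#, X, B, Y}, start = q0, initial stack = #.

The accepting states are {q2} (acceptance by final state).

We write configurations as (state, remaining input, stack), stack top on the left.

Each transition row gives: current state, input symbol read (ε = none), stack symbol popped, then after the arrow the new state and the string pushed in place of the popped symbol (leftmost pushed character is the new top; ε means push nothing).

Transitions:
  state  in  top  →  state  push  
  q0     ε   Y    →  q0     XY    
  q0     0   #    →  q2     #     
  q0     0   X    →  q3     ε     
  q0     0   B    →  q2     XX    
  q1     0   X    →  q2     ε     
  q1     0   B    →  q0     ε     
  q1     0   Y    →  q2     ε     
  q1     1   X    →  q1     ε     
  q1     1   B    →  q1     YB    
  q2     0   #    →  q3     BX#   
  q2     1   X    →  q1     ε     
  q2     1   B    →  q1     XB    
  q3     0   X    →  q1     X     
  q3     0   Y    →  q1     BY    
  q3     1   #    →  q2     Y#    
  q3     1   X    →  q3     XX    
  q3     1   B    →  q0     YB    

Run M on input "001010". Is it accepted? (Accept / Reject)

Reject

(q0, 001010, #)
  read 0, top #: go to q2, push # → (q2, 01010, #)
  read 0, top #: go to q3, push BX# → (q3, 1010, BX#)
  read 1, top B: go to q0, push YB → (q0, 010, YBX#)
  ε-move, top Y: go to q0, push XY → (q0, 010, XYBX#)
  read 0, top X: go to q3, push ε → (q3, 10, YBX#)
No transition applies at (q3, 10, YBX#); input not fully consumed.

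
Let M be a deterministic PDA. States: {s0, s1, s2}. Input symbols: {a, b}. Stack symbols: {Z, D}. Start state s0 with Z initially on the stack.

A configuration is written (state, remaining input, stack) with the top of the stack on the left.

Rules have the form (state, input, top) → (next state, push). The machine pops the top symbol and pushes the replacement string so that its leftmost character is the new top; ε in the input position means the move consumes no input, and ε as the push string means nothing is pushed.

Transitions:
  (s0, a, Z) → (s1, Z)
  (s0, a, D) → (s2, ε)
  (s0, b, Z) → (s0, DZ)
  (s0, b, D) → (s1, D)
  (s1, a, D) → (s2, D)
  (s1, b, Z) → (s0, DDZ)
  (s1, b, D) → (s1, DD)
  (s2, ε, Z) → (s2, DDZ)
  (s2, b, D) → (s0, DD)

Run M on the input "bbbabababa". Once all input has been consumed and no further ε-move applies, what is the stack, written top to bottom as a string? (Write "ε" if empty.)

(s0, bbbabababa, Z) ⊢ (s0, bbabababa, DZ) ⊢ (s1, babababa, DZ) ⊢ (s1, abababa, DDZ) ⊢ (s2, bababa, DDZ) ⊢ (s0, ababa, DDDZ) ⊢ (s2, baba, DDZ) ⊢ (s0, aba, DDDZ) ⊢ (s2, ba, DDZ) ⊢ (s0, a, DDDZ) ⊢ (s2, ε, DDZ)
All input consumed in state s2 with stack DDZ.

DDZ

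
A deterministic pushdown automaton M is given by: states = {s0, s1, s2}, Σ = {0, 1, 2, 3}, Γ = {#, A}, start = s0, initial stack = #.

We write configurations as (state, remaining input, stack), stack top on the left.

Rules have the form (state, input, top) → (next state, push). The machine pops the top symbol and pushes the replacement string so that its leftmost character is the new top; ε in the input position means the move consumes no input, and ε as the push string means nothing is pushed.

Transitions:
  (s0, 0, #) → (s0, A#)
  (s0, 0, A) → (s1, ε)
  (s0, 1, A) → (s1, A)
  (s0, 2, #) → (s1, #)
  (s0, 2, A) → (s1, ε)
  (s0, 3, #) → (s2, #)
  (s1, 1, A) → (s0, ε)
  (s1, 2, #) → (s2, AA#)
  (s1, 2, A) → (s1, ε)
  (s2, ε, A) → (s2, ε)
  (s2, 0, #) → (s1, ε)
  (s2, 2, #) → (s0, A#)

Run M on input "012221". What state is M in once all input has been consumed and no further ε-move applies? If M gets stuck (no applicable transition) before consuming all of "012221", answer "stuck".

s1

(s0, 012221, #) ⊢ (s0, 12221, A#) ⊢ (s1, 2221, A#) ⊢ (s1, 221, #) ⊢ (s2, 21, AA#) ⊢ (s2, 21, A#) ⊢ (s2, 21, #) ⊢ (s0, 1, A#) ⊢ (s1, ε, A#)
All input consumed; M is in state s1.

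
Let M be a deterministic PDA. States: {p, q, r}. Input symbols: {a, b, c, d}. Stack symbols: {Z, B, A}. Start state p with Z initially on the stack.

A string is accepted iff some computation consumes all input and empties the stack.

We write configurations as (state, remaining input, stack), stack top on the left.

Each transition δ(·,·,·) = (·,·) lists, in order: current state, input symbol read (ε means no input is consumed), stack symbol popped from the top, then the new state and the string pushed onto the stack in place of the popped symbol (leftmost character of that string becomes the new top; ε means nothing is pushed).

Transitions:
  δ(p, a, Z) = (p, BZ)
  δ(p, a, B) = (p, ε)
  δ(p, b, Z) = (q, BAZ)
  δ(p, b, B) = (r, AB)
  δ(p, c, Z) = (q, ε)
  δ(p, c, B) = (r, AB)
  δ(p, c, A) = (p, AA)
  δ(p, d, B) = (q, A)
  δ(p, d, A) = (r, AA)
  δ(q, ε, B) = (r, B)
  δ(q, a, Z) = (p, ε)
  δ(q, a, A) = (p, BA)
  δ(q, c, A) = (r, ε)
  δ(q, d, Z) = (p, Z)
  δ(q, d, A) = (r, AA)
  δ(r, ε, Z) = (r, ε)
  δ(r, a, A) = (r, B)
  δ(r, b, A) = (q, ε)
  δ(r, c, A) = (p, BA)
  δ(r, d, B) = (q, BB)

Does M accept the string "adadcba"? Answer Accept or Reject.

Accept

(p, adadcba, Z) ⊢ (p, dadcba, BZ) ⊢ (q, adcba, AZ) ⊢ (p, dcba, BAZ) ⊢ (q, cba, AAZ) ⊢ (r, ba, AZ) ⊢ (q, a, Z) ⊢ (p, ε, ε)
All input consumed and the stack is empty.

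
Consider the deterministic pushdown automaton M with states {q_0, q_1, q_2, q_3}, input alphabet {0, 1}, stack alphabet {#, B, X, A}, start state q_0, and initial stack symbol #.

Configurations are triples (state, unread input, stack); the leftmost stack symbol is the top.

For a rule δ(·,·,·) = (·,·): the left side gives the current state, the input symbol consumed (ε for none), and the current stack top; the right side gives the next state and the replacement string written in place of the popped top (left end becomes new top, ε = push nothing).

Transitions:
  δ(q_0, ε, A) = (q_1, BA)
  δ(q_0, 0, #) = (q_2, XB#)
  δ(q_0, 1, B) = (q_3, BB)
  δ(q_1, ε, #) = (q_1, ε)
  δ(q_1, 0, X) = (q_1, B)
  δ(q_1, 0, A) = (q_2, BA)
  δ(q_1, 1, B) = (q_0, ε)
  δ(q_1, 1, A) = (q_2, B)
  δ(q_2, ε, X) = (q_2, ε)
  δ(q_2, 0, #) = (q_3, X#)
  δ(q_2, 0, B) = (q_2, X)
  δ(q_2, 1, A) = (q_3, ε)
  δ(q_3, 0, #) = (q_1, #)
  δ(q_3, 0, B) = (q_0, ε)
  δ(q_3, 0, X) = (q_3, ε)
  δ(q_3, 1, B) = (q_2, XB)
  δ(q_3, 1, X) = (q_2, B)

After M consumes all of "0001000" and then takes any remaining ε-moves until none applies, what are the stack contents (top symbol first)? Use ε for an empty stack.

#

(q_0, 0001000, #)
  read 0, top #: go to q_2, push XB# → (q_2, 001000, XB#)
  ε-move, top X: go to q_2, push ε → (q_2, 001000, B#)
  read 0, top B: go to q_2, push X → (q_2, 01000, X#)
  ε-move, top X: go to q_2, push ε → (q_2, 01000, #)
  read 0, top #: go to q_3, push X# → (q_3, 1000, X#)
  read 1, top X: go to q_2, push B → (q_2, 000, B#)
  read 0, top B: go to q_2, push X → (q_2, 00, X#)
  ε-move, top X: go to q_2, push ε → (q_2, 00, #)
  read 0, top #: go to q_3, push X# → (q_3, 0, X#)
  read 0, top X: go to q_3, push ε → (q_3, ε, #)
All input consumed in state q_3 with stack #.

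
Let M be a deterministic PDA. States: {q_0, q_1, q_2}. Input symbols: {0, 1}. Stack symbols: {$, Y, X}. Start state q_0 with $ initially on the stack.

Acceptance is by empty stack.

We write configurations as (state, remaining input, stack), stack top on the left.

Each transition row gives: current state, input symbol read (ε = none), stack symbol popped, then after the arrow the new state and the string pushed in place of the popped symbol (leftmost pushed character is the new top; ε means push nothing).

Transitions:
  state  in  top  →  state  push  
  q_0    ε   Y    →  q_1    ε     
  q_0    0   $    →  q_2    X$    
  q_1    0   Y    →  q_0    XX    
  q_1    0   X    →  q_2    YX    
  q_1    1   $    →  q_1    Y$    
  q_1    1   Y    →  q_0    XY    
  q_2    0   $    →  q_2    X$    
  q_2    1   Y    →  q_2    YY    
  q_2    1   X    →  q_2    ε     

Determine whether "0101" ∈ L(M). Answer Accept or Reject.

(q_0, 0101, $) ⊢ (q_2, 101, X$) ⊢ (q_2, 01, $) ⊢ (q_2, 1, X$) ⊢ (q_2, ε, $)
All input consumed; stack is $, not empty, and no further ε-move applies.

Reject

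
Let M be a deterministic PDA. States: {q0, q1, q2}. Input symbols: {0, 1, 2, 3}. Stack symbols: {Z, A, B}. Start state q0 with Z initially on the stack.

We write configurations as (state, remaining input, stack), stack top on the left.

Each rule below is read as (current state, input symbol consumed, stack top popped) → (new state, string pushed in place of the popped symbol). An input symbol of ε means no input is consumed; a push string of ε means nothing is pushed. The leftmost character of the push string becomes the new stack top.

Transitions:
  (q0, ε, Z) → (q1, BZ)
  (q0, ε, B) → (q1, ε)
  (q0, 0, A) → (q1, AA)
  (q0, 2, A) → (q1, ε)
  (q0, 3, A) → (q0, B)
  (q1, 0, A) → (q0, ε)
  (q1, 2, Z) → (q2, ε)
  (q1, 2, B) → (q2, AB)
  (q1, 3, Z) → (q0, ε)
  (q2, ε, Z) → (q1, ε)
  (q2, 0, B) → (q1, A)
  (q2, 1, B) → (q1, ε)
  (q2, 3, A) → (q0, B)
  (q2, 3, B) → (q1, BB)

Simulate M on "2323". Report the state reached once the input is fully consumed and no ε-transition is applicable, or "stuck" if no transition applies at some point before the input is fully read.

(q0, 2323, Z) ⊢ (q1, 2323, BZ) ⊢ (q2, 323, ABZ) ⊢ (q0, 23, BBZ) ⊢ (q1, 23, BZ) ⊢ (q2, 3, ABZ) ⊢ (q0, ε, BBZ) ⊢ (q1, ε, BZ)
All input consumed; M is in state q1.

q1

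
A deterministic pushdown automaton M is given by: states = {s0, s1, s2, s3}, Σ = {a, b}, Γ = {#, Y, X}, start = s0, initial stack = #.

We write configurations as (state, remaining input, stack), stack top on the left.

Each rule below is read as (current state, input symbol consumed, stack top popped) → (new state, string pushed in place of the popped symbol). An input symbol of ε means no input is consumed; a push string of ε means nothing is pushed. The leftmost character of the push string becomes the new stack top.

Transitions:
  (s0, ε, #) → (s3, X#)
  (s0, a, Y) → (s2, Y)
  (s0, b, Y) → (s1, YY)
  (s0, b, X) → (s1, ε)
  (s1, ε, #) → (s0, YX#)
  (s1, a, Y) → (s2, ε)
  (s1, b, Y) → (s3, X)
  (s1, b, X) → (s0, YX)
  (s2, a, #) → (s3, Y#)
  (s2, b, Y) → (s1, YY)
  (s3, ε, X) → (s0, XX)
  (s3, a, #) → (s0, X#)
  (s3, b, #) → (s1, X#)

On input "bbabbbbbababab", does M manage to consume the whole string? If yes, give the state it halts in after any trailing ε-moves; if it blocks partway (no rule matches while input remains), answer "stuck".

(s0, bbabbbbbababab, #)
  ε-move, top #: go to s3, push X# → (s3, bbabbbbbababab, X#)
  ε-move, top X: go to s0, push XX → (s0, bbabbbbbababab, XX#)
  read b, top X: go to s1, push ε → (s1, babbbbbababab, X#)
  read b, top X: go to s0, push YX → (s0, abbbbbababab, YX#)
  read a, top Y: go to s2, push Y → (s2, bbbbbababab, YX#)
  read b, top Y: go to s1, push YY → (s1, bbbbababab, YYX#)
  read b, top Y: go to s3, push X → (s3, bbbababab, XYX#)
  ε-move, top X: go to s0, push XX → (s0, bbbababab, XXYX#)
  read b, top X: go to s1, push ε → (s1, bbababab, XYX#)
  read b, top X: go to s0, push YX → (s0, bababab, YXYX#)
  read b, top Y: go to s1, push YY → (s1, ababab, YYXYX#)
  read a, top Y: go to s2, push ε → (s2, babab, YXYX#)
  read b, top Y: go to s1, push YY → (s1, abab, YYXYX#)
  read a, top Y: go to s2, push ε → (s2, bab, YXYX#)
  read b, top Y: go to s1, push YY → (s1, ab, YYXYX#)
  read a, top Y: go to s2, push ε → (s2, b, YXYX#)
  read b, top Y: go to s1, push YY → (s1, ε, YYXYX#)
All input consumed; M is in state s1.

s1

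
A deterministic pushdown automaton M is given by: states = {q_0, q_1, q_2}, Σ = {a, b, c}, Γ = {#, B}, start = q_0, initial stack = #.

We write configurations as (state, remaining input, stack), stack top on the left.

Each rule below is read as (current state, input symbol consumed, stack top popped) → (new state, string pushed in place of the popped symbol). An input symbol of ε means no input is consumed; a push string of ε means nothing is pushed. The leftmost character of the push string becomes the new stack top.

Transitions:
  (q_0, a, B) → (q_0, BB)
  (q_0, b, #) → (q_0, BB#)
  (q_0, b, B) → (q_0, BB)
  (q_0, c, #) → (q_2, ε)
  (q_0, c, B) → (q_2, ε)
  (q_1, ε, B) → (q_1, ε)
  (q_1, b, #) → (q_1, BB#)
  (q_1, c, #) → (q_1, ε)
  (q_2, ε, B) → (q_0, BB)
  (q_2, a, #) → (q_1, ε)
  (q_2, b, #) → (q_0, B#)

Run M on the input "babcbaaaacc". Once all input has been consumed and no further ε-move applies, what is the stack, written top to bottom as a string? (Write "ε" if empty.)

BBBBBBBBB#

(q_0, babcbaaaacc, #)
  read b, top #: go to q_0, push BB# → (q_0, abcbaaaacc, BB#)
  read a, top B: go to q_0, push BB → (q_0, bcbaaaacc, BBB#)
  read b, top B: go to q_0, push BB → (q_0, cbaaaacc, BBBB#)
  read c, top B: go to q_2, push ε → (q_2, baaaacc, BBB#)
  ε-move, top B: go to q_0, push BB → (q_0, baaaacc, BBBB#)
  read b, top B: go to q_0, push BB → (q_0, aaaacc, BBBBB#)
  read a, top B: go to q_0, push BB → (q_0, aaacc, BBBBBB#)
  read a, top B: go to q_0, push BB → (q_0, aacc, BBBBBBB#)
  read a, top B: go to q_0, push BB → (q_0, acc, BBBBBBBB#)
  read a, top B: go to q_0, push BB → (q_0, cc, BBBBBBBBB#)
  read c, top B: go to q_2, push ε → (q_2, c, BBBBBBBB#)
  ε-move, top B: go to q_0, push BB → (q_0, c, BBBBBBBBB#)
  read c, top B: go to q_2, push ε → (q_2, ε, BBBBBBBB#)
  ε-move, top B: go to q_0, push BB → (q_0, ε, BBBBBBBBB#)
All input consumed in state q_0 with stack BBBBBBBBB#.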